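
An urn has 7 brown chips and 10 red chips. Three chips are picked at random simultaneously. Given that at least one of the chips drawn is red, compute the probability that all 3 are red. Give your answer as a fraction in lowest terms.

P(all 3 red) = C(10,3)/C(17,3) = 3/17; P(at least one red) = 1 − C(7,3)/C(17,3) = 129/136.
Since 'all 3 red' ⊆ 'at least one red', P(all 3 | at least one) = 3/17 / 129/136 = 8/43 ≈ 0.1860.

8/43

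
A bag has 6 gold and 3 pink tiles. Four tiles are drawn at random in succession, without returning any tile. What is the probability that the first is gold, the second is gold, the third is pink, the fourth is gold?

5/42

Multiply the conditional probability of each draw in order, without replacement, so each draw removes one from its color and from the total.
P = (6/9) · (5/8) · (3/7) · (4/6) = 5/42 ≈ 0.1190.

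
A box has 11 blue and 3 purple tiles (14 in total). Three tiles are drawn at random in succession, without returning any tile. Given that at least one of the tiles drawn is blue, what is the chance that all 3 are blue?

5/11

P(all 3 blue) = C(11,3)/C(14,3) = 165/364; P(at least one blue) = 1 − C(3,3)/C(14,3) = 363/364.
Since 'all 3 blue' ⊆ 'at least one blue', P(all 3 | at least one) = 165/364 / 363/364 = 5/11 ≈ 0.4545.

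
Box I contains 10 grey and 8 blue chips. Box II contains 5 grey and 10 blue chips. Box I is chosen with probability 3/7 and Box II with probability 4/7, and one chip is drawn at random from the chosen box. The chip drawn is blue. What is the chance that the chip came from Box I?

1/3

P(blue | Box I) = 4/9; P(blue | Box II) = 2/3.
P(blue) = 3/7·4/9 + 4/7·2/3 = 4/7.
By Bayes' rule, P(Box I | blue) = 4/21 / 4/7 = 1/3 ≈ 0.3333.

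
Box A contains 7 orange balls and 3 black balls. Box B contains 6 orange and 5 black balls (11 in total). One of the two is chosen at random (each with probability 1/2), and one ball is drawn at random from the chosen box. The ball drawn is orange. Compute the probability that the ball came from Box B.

P(orange | Box A) = 7/10; P(orange | Box B) = 6/11.
P(orange) = 1/2·7/10 + 1/2·6/11 = 137/220.
By Bayes' rule, P(Box B | orange) = 3/11 / 137/220 = 60/137 ≈ 0.4380.

60/137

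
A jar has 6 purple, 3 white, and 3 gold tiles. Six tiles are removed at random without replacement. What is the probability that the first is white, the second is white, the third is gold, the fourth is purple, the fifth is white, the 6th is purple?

1/1232

Multiply the conditional probability of each draw in order, without replacement, so each draw removes one from its color and from the total.
P = (3/12) · (2/11) · (3/10) · (6/9) · (1/8) · (5/7) = 1/1232 ≈ 0.0008.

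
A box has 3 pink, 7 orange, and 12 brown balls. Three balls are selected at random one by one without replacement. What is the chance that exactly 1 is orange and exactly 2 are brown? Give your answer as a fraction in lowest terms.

Unordered draws without replacement: count favorable combinations over C(22,3).
Favorable = C(3,0) · C(7,1) · C(12,2) = 462; total = C(22,3) = 1540.
P = 462/1540 = 3/10 ≈ 0.3000.

3/10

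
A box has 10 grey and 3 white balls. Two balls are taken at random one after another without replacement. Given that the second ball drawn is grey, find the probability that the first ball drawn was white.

1/4

P(first=white and the second ball drawn is grey) = (3/13)·(10/12) = 5/26.
P(the second ball drawn is grey) = Σ over first color = 15/26 + 5/26 = 10/13.
By Bayes, P(first=white | the second ball drawn is grey) = 5/26 / 10/13 = 1/4 ≈ 0.2500.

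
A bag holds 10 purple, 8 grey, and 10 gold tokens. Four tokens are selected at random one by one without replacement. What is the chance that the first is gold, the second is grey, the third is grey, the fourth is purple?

4/351

Multiply the conditional probability of each draw in order, without replacement, so each draw removes one from its color and from the total.
P = (10/28) · (8/27) · (7/26) · (10/25) = 4/351 ≈ 0.0114.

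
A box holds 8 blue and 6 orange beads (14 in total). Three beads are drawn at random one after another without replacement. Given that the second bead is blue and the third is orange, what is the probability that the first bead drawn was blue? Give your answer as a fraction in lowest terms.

7/12

P(first=blue and the second bead is blue and the third is orange) = (8/14)·(7/13)·(6/12) = 2/13.
P(E) = Σ over first color = 2/13 + 10/91 = 24/91.
By Bayes, P(first=blue | E) = 2/13 / 24/91 = 7/12 ≈ 0.5833.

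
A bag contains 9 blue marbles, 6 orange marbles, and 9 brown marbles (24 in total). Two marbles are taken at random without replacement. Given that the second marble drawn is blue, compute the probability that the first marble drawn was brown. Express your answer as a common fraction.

9/23

P(first=brown and the second marble drawn is blue) = (9/24)·(9/23) = 27/184.
P(the second marble drawn is blue) = Σ over first color = 3/23 + 9/92 + 27/184 = 3/8.
By Bayes, P(first=brown | the second marble drawn is blue) = 27/184 / 3/8 = 9/23 ≈ 0.3913.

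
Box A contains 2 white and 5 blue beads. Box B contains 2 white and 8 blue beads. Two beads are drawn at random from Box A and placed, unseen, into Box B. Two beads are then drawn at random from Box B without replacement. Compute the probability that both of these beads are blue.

Condition on how many of the transferred beads are blue (from Box A: 5 blue of 7; then Box B has 12 total).
  0 blue: C(5,0)C(2,2)/C(7,2) = 1/21; then P = C(8,2)/C(12,2) = 14/33
  1 blue: C(5,1)C(2,1)/C(7,2) = 10/21; then P = C(9,2)/C(12,2) = 6/11
  2 blue: C(5,2)C(2,0)/C(7,2) = 10/21; then P = C(10,2)/C(12,2) = 15/22
P(both blue) = 419/693 ≈ 0.6046.

419/693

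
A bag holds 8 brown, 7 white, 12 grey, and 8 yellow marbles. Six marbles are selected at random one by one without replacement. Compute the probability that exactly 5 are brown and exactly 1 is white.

Unordered draws without replacement: count favorable combinations over C(35,6).
Favorable = C(8,5) · C(7,1) · C(12,0) · C(8,0) = 392; total = C(35,6) = 1623160.
P = 392/1623160 = 7/28985 ≈ 0.0002.

7/28985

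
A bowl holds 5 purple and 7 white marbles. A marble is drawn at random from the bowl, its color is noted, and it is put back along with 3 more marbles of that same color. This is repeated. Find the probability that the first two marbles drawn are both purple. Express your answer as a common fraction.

After a purple draw the bowl holds 8 purple out of 15.
P = (5/12)·(8/15) = 2/9 ≈ 0.2222.

2/9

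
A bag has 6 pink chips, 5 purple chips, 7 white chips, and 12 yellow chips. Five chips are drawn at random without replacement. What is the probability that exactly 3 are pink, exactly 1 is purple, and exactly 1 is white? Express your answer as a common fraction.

Unordered draws without replacement: count favorable combinations over C(30,5).
Favorable = C(6,3) · C(5,1) · C(7,1) · C(12,0) = 700; total = C(30,5) = 142506.
P = 700/142506 = 50/10179 ≈ 0.0049.

50/10179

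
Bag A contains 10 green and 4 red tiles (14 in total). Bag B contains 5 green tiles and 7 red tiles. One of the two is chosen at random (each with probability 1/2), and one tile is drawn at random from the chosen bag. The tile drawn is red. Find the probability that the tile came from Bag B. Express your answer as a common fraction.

P(red | Bag A) = 2/7; P(red | Bag B) = 7/12.
P(red) = 1/2·2/7 + 1/2·7/12 = 73/168.
By Bayes' rule, P(Bag B | red) = 7/24 / 73/168 = 49/73 ≈ 0.6712.

49/73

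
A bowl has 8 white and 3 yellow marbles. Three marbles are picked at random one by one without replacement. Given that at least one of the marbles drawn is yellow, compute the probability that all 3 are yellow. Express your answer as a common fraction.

1/109

P(all 3 yellow) = C(3,3)/C(11,3) = 1/165; P(at least one yellow) = 1 − C(8,3)/C(11,3) = 109/165.
Since 'all 3 yellow' ⊆ 'at least one yellow', P(all 3 | at least one) = 1/165 / 109/165 = 1/109 ≈ 0.0092.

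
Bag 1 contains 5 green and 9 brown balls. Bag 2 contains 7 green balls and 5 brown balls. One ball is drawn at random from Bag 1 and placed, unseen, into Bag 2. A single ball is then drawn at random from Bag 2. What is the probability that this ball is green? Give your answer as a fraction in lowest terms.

Condition on how many of the transferred balls are green (from Bag 1: 5 green of 14; then Bag 2 has 13 total).
  0 green: C(5,0)C(9,1)/C(14,1) = 9/14; then P = 7/13
  1 green: C(5,1)C(9,0)/C(14,1) = 5/14; then P = 8/13
P(green from Bag 2) = 103/182 ≈ 0.5659.

103/182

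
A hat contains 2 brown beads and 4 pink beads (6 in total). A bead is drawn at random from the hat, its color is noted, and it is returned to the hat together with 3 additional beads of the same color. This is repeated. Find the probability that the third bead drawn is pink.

Sum over the four possibilities for the first two draws (pink/not-pink each), tracking how the pink count and total change by +3 per draw.
P(third is pink) = 2/3 ≈ 0.6667. (In a Pólya urn every draw has the same marginal probability 4/6.)

2/3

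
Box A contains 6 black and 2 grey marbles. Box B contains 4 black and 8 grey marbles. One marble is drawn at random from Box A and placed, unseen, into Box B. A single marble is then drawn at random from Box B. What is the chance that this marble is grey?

33/52

Condition on how many of the transferred marbles are grey (from Box A: 2 grey of 8; then Box B has 13 total).
  0 grey: C(2,0)C(6,1)/C(8,1) = 3/4; then P = 8/13
  1 grey: C(2,1)C(6,0)/C(8,1) = 1/4; then P = 9/13
P(grey from Box B) = 33/52 ≈ 0.6346.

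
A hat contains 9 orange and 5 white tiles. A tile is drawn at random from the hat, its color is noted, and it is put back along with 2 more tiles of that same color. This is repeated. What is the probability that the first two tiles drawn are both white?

After a white draw the hat holds 7 white out of 16.
P = (5/14)·(7/16) = 5/32 ≈ 0.1562.

5/32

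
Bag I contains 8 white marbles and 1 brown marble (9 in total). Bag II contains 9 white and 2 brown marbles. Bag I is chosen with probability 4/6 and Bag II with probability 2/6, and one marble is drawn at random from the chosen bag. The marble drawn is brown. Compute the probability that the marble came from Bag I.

P(brown | Bag I) = 1/9; P(brown | Bag II) = 2/11.
P(brown) = 2/3·1/9 + 1/3·2/11 = 40/297.
By Bayes' rule, P(Bag I | brown) = 2/27 / 40/297 = 11/20 ≈ 0.5500.

11/20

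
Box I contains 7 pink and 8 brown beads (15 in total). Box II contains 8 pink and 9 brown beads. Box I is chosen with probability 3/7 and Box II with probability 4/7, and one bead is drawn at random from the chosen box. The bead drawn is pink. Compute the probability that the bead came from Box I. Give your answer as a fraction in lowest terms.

P(pink | Box I) = 7/15; P(pink | Box II) = 8/17.
P(pink) = 3/7·7/15 + 4/7·8/17 = 279/595.
By Bayes' rule, P(Box I | pink) = 1/5 / 279/595 = 119/279 ≈ 0.4265.

119/279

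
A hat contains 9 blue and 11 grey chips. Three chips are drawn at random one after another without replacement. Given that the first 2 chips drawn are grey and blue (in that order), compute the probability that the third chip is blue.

4/9

After removing 1 blue, 1 grey, the hat has 8 blue out of 18 remaining.
P(third is blue | given) = 8/18 = 4/9 ≈ 0.4444.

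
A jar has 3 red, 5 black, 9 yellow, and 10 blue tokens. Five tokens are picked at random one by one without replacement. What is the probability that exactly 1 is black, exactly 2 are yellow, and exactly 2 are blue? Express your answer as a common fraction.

Unordered draws without replacement: count favorable combinations over C(27,5).
Favorable = C(3,0) · C(5,1) · C(9,2) · C(10,2) = 8100; total = C(27,5) = 80730.
P = 8100/80730 = 30/299 ≈ 0.1003.

30/299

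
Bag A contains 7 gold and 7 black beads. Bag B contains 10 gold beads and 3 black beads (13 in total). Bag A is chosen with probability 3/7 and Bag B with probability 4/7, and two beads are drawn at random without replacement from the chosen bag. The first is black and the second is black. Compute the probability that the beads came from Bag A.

P(E | Bag A) = 3/13; P(E | Bag B) = 1/26.
P(E) = 3/7·3/13 + 4/7·1/26 = 11/91.
By Bayes' rule, P(Bag A | E) = 9/91 / 11/91 = 9/11 ≈ 0.8182.

9/11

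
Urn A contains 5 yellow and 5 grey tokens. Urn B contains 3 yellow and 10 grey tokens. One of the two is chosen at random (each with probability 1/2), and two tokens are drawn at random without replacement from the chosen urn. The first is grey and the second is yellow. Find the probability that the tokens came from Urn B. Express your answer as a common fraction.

9/22

P(E | Urn A) = 5/18; P(E | Urn B) = 5/26.
P(E) = 1/2·5/18 + 1/2·5/26 = 55/234.
By Bayes' rule, P(Urn B | E) = 5/52 / 55/234 = 9/22 ≈ 0.4091.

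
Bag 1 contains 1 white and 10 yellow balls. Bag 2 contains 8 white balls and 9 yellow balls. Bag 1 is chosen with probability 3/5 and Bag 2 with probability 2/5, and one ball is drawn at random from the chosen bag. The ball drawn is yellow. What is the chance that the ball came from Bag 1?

85/118

P(yellow | Bag 1) = 10/11; P(yellow | Bag 2) = 9/17.
P(yellow) = 3/5·10/11 + 2/5·9/17 = 708/935.
By Bayes' rule, P(Bag 1 | yellow) = 6/11 / 708/935 = 85/118 ≈ 0.7203.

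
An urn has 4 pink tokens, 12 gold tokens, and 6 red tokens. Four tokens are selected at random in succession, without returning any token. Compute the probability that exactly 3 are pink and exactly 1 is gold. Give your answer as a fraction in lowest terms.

Unordered draws without replacement: count favorable combinations over C(22,4).
Favorable = C(4,3) · C(12,1) · C(6,0) = 48; total = C(22,4) = 7315.
P = 48/7315 = 48/7315 ≈ 0.0066.

48/7315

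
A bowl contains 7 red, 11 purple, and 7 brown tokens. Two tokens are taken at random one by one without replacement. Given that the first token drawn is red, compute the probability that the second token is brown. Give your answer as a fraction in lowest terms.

After removing 1 red, the bowl has 7 brown out of 24 remaining.
P(second is brown | given) = 7/24 ≈ 0.2917.

7/24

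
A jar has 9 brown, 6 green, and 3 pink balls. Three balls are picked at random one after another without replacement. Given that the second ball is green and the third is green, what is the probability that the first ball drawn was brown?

P(first=brown and the second ball is green and the third is green) = (9/18)·(6/17)·(5/16) = 15/272.
P(E) = Σ over first color = 15/272 + 5/204 + 5/272 = 5/51.
By Bayes, P(first=brown | E) = 15/272 / 5/51 = 9/16 ≈ 0.5625.

9/16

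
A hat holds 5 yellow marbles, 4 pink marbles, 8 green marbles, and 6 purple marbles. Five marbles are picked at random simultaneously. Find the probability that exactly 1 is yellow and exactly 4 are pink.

Unordered draws without replacement: count favorable combinations over C(23,5).
Favorable = C(5,1) · C(4,4) · C(8,0) · C(6,0) = 5; total = C(23,5) = 33649.
P = 5/33649 = 5/33649 ≈ 0.0001.

5/33649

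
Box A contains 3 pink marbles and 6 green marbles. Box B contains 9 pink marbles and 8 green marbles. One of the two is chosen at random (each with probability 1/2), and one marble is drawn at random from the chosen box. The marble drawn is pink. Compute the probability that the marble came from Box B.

P(pink | Box A) = 1/3; P(pink | Box B) = 9/17.
P(pink) = 1/2·1/3 + 1/2·9/17 = 22/51.
By Bayes' rule, P(Box B | pink) = 9/34 / 22/51 = 27/44 ≈ 0.6136.

27/44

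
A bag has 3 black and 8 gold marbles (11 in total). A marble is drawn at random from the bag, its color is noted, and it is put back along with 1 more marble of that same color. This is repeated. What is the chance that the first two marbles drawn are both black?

1/11

After a black draw the bag holds 4 black out of 12.
P = (3/11)·(4/12) = 1/11 ≈ 0.0909.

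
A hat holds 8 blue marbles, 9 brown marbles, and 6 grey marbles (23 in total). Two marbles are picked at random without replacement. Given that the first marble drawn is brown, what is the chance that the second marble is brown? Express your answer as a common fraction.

4/11

After removing 1 brown, the hat has 8 brown out of 22 remaining.
P(second is brown | given) = 8/22 = 4/11 ≈ 0.3636.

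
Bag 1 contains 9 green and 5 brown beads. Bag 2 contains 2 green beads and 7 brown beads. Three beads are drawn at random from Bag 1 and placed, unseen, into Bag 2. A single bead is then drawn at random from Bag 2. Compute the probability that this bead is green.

55/168

Condition on how many of the transferred beads are green (from Bag 1: 9 green of 14; then Bag 2 has 12 total).
  0 green: C(9,0)C(5,3)/C(14,3) = 5/182; then P = 2/12
  1 green: C(9,1)C(5,2)/C(14,3) = 45/182; then P = 3/12
  2 green: C(9,2)C(5,1)/C(14,3) = 45/91; then P = 4/12
  3 green: C(9,3)C(5,0)/C(14,3) = 3/13; then P = 5/12
P(green from Bag 2) = 55/168 ≈ 0.3274.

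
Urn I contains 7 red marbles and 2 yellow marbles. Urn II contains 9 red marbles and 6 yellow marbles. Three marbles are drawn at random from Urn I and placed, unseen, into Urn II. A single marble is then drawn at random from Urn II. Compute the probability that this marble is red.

Condition on how many of the transferred marbles are red (from Urn I: 7 red of 9; then Urn II has 18 total).
  1 red: C(7,1)C(2,2)/C(9,3) = 1/12; then P = 10/18
  2 red: C(7,2)C(2,1)/C(9,3) = 1/2; then P = 11/18
  3 red: C(7,3)C(2,0)/C(9,3) = 5/12; then P = 12/18
P(red from Urn II) = 17/27 ≈ 0.6296.

17/27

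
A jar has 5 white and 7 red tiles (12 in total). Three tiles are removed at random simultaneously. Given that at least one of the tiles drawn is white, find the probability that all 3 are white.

2/37

P(all 3 white) = C(5,3)/C(12,3) = 1/22; P(at least one white) = 1 − C(7,3)/C(12,3) = 37/44.
Since 'all 3 white' ⊆ 'at least one white', P(all 3 | at least one) = 1/22 / 37/44 = 2/37 ≈ 0.0541.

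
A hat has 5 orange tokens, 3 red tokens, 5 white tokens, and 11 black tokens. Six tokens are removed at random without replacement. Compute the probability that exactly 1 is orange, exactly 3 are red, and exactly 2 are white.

Unordered draws without replacement: count favorable combinations over C(24,6).
Favorable = C(5,1) · C(3,3) · C(5,2) · C(11,0) = 50; total = C(24,6) = 134596.
P = 50/134596 = 25/67298 ≈ 0.0004.

25/67298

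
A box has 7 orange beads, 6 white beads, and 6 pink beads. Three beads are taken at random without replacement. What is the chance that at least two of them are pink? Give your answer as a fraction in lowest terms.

215/969

Sum the hypergeometric tail for j = 2,…,3 pink beads.
Favorable = C(6,2)·C(13,1) + C(6,3)·C(13,0) = 215; total = C(19,3) = 969.
P = 215/969 = 215/969 ≈ 0.2219.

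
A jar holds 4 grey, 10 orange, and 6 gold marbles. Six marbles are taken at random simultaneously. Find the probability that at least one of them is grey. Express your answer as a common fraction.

3844/4845

Use the complement: P(at least one grey) = 1 − P(no grey).
P(none) = C(16,6)/C(20,6) = 8008/38760.
So P = 1 − 8008/38760 = 3844/4845 ≈ 0.7934.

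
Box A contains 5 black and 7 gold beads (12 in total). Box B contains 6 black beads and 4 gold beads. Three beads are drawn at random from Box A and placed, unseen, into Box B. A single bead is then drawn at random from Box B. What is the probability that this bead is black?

29/52

Condition on how many of the transferred beads are black (from Box A: 5 black of 12; then Box B has 13 total).
  0 black: C(5,0)C(7,3)/C(12,3) = 7/44; then P = 6/13
  1 black: C(5,1)C(7,2)/C(12,3) = 21/44; then P = 7/13
  2 black: C(5,2)C(7,1)/C(12,3) = 7/22; then P = 8/13
  3 black: C(5,3)C(7,0)/C(12,3) = 1/22; then P = 9/13
P(black from Box B) = 29/52 ≈ 0.5577.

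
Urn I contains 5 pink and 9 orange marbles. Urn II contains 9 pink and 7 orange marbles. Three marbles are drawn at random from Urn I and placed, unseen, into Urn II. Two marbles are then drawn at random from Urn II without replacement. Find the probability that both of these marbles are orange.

Condition on how many of the transferred marbles are orange (from Urn I: 9 orange of 14; then Urn II has 19 total).
  0 orange: C(9,0)C(5,3)/C(14,3) = 5/182; then P = C(7,2)/C(19,2) = 7/57
  1 orange: C(9,1)C(5,2)/C(14,3) = 45/182; then P = C(8,2)/C(19,2) = 28/171
  2 orange: C(9,2)C(5,1)/C(14,3) = 45/91; then P = C(9,2)/C(19,2) = 4/19
  3 orange: C(9,3)C(5,0)/C(14,3) = 3/13; then P = C(10,2)/C(19,2) = 5/19
P(both orange) = 2165/10374 ≈ 0.2087.

2165/10374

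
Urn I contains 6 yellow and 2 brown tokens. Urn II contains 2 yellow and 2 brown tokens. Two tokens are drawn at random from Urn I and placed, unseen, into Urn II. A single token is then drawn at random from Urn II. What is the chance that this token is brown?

Condition on how many of the transferred tokens are brown (from Urn I: 2 brown of 8; then Urn II has 6 total).
  0 brown: C(2,0)C(6,2)/C(8,2) = 15/28; then P = 2/6
  1 brown: C(2,1)C(6,1)/C(8,2) = 3/7; then P = 3/6
  2 brown: C(2,2)C(6,0)/C(8,2) = 1/28; then P = 4/6
P(brown from Urn II) = 5/12 ≈ 0.4167.

5/12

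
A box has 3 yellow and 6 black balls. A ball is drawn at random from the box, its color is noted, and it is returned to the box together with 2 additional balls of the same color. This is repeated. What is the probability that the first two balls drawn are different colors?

4/11

Either yellow then black, or black then yellow; after the first draw the total is 11.
P = (3/9)·(6/11) + (6/9)·(3/11) = 4/11 ≈ 0.3636.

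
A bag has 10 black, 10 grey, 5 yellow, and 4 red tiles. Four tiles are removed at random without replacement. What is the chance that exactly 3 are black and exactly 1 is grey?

400/7917

Unordered draws without replacement: count favorable combinations over C(29,4).
Favorable = C(10,3) · C(10,1) · C(5,0) · C(4,0) = 1200; total = C(29,4) = 23751.
P = 1200/23751 = 400/7917 ≈ 0.0505.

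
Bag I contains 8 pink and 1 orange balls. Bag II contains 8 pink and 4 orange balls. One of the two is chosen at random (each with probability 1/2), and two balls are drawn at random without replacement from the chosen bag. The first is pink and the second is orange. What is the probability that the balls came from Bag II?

P(E | Bag I) = 1/9; P(E | Bag II) = 8/33.
P(E) = 1/2·1/9 + 1/2·8/33 = 35/198.
By Bayes' rule, P(Bag II | E) = 4/33 / 35/198 = 24/35 ≈ 0.6857.

24/35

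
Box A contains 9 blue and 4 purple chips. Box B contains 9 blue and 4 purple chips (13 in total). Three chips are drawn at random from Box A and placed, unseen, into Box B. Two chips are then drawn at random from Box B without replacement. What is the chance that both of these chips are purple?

43/520

Condition on how many of the transferred chips are purple (from Box A: 4 purple of 13; then Box B has 16 total).
  0 purple: C(4,0)C(9,3)/C(13,3) = 42/143; then P = C(4,2)/C(16,2) = 1/20
  1 purple: C(4,1)C(9,2)/C(13,3) = 72/143; then P = C(5,2)/C(16,2) = 1/12
  2 purple: C(4,2)C(9,1)/C(13,3) = 27/143; then P = C(6,2)/C(16,2) = 1/8
  3 purple: C(4,3)C(9,0)/C(13,3) = 2/143; then P = C(7,2)/C(16,2) = 7/40
P(both purple) = 43/520 ≈ 0.0827.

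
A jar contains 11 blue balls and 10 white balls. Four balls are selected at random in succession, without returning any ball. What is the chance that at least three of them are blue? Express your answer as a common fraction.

44/133

Sum the hypergeometric tail for j = 3,…,4 blue balls.
Favorable = C(11,3)·C(10,1) + C(11,4)·C(10,0) = 1980; total = C(21,4) = 5985.
P = 1980/5985 = 44/133 ≈ 0.3308.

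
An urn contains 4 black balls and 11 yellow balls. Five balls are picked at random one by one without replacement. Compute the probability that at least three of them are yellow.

12/13

Sum the hypergeometric tail for j = 3,…,5 yellow balls.
Favorable = C(11,3)·C(4,2) + C(11,4)·C(4,1) + C(11,5)·C(4,0) = 2772; total = C(15,5) = 3003.
P = 2772/3003 = 12/13 ≈ 0.9231.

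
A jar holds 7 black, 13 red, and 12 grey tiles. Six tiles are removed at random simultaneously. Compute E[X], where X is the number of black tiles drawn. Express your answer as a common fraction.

21/16

By linearity of expectation, E[X] = Σ P(draw i is black); by symmetry each draw (even without replacement) has P(black) = 7/32.
E[X] = 6 · 7/32 = 21/16 ≈ 1.3125.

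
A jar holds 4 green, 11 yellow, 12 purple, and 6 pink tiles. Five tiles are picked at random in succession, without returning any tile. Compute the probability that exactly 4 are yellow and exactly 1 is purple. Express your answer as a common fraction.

Unordered draws without replacement: count favorable combinations over C(33,5).
Favorable = C(4,0) · C(11,4) · C(12,1) · C(6,0) = 3960; total = C(33,5) = 237336.
P = 3960/237336 = 15/899 ≈ 0.0167.

15/899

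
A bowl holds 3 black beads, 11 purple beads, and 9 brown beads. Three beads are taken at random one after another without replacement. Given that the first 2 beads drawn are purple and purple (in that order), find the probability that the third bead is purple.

3/7

After removing 2 purple, the bowl has 9 purple out of 21 remaining.
P(third is purple | given) = 9/21 = 3/7 ≈ 0.4286.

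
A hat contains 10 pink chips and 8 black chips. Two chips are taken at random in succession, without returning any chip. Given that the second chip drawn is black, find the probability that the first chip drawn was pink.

P(first=pink and the second chip drawn is black) = (10/18)·(8/17) = 40/153.
P(the second chip drawn is black) = Σ over first color = 40/153 + 28/153 = 4/9.
By Bayes, P(first=pink | the second chip drawn is black) = 40/153 / 4/9 = 10/17 ≈ 0.5882.

10/17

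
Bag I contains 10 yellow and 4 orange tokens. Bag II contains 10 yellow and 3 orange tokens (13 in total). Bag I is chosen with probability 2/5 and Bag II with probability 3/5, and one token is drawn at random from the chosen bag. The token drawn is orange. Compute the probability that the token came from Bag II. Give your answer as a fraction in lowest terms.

P(orange | Bag I) = 2/7; P(orange | Bag II) = 3/13.
P(orange) = 2/5·2/7 + 3/5·3/13 = 23/91.
By Bayes' rule, P(Bag II | orange) = 9/65 / 23/91 = 63/115 ≈ 0.5478.

63/115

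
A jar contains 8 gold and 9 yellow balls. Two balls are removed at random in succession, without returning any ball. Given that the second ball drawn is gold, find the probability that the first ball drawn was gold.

7/16

P(first=gold and the second ball drawn is gold) = (8/17)·(7/16) = 7/34.
P(the second ball drawn is gold) = Σ over first color = 7/34 + 9/34 = 8/17.
By Bayes, P(first=gold | the second ball drawn is gold) = 7/34 / 8/17 = 7/16 ≈ 0.4375.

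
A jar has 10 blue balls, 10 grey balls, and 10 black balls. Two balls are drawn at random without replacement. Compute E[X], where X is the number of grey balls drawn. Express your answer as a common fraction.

2/3

By linearity of expectation, E[X] = Σ P(draw i is grey); by symmetry each draw (even without replacement) has P(grey) = 10/30.
E[X] = 2 · 10/30 = 2/3 ≈ 0.6667.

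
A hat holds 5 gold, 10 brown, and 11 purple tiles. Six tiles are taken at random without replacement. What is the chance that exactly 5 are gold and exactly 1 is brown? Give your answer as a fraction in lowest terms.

Unordered draws without replacement: count favorable combinations over C(26,6).
Favorable = C(5,5) · C(10,1) · C(11,0) = 10; total = C(26,6) = 230230.
P = 10/230230 = 1/23023 ≈ 0.0000.

1/23023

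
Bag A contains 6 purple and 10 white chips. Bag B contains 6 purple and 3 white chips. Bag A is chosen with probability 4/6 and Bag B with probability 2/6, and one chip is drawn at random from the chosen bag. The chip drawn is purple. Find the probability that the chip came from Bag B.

8/17

P(purple | Bag A) = 3/8; P(purple | Bag B) = 2/3.
P(purple) = 2/3·3/8 + 1/3·2/3 = 17/36.
By Bayes' rule, P(Bag B | purple) = 2/9 / 17/36 = 8/17 ≈ 0.4706.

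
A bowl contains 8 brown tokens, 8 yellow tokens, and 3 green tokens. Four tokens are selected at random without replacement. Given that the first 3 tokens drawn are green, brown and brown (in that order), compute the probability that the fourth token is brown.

After removing 2 brown, 1 green, the bowl has 6 brown out of 16 remaining.
P(fourth is brown | given) = 6/16 = 3/8 ≈ 0.3750.

3/8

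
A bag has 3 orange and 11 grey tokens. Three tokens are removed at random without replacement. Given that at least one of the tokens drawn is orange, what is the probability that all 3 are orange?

P(all 3 orange) = C(3,3)/C(14,3) = 1/364; P(at least one orange) = 1 − C(11,3)/C(14,3) = 199/364.
Since 'all 3 orange' ⊆ 'at least one orange', P(all 3 | at least one) = 1/364 / 199/364 = 1/199 ≈ 0.0050.

1/199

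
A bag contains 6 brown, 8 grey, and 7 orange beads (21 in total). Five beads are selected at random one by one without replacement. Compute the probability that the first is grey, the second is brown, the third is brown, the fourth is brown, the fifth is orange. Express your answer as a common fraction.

8/2907

Multiply the conditional probability of each draw in order, without replacement, so each draw removes one from its color and from the total.
P = (8/21) · (6/20) · (5/19) · (4/18) · (7/17) = 8/2907 ≈ 0.0028.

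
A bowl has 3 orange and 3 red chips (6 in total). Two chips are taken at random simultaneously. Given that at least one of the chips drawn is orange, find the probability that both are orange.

P(both orange) = C(3,2)/C(6,2) = 1/5; P(at least one orange) = 1 − C(3,2)/C(6,2) = 4/5.
Since 'both orange' ⊆ 'at least one orange', P(both | at least one) = 1/5 / 4/5 = 1/4 ≈ 0.2500.

1/4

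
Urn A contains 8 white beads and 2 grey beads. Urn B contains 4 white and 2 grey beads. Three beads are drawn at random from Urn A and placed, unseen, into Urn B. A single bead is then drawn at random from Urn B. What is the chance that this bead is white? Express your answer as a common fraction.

32/45

Condition on how many of the transferred beads are white (from Urn A: 8 white of 10; then Urn B has 9 total).
  1 white: C(8,1)C(2,2)/C(10,3) = 1/15; then P = 5/9
  2 white: C(8,2)C(2,1)/C(10,3) = 7/15; then P = 6/9
  3 white: C(8,3)C(2,0)/C(10,3) = 7/15; then P = 7/9
P(white from Urn B) = 32/45 ≈ 0.7111.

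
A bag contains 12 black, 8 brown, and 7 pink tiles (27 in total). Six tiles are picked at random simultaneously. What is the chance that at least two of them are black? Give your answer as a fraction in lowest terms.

Sum the hypergeometric tail for j = 2,…,6 black tiles.
Favorable = C(12,2)·C(15,4) + C(12,3)·C(15,3) + C(12,4)·C(15,2) + C(12,5)·C(15,1) + C(12,6)·C(15,0) = 254969; total = C(27,6) = 296010.
P = 254969/296010 = 1783/2070 ≈ 0.8614.

1783/2070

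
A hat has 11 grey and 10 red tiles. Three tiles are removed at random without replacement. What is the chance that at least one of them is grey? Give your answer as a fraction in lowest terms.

121/133

Use the complement: P(at least one grey) = 1 − P(no grey).
P(none) = C(10,3)/C(21,3) = 120/1330.
So P = 1 − 120/1330 = 121/133 ≈ 0.9098.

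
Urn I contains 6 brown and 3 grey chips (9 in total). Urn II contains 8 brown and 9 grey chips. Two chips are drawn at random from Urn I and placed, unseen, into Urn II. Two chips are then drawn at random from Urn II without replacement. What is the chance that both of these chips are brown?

Condition on how many of the transferred chips are brown (from Urn I: 6 brown of 9; then Urn II has 19 total).
  0 brown: C(6,0)C(3,2)/C(9,2) = 1/12; then P = C(8,2)/C(19,2) = 28/171
  1 brown: C(6,1)C(3,1)/C(9,2) = 1/2; then P = C(9,2)/C(19,2) = 4/19
  2 brown: C(6,2)C(3,0)/C(9,2) = 5/12; then P = C(10,2)/C(19,2) = 5/19
P(both brown) = 469/2052 ≈ 0.2286.

469/2052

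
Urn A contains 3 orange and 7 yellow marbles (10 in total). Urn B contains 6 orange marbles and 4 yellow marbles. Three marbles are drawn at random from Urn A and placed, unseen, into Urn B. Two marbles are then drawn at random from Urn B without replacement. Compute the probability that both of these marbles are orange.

103/390

Condition on how many of the transferred marbles are orange (from Urn A: 3 orange of 10; then Urn B has 13 total).
  0 orange: C(3,0)C(7,3)/C(10,3) = 7/24; then P = C(6,2)/C(13,2) = 5/26
  1 orange: C(3,1)C(7,2)/C(10,3) = 21/40; then P = C(7,2)/C(13,2) = 7/26
  2 orange: C(3,2)C(7,1)/C(10,3) = 7/40; then P = C(8,2)/C(13,2) = 14/39
  3 orange: C(3,3)C(7,0)/C(10,3) = 1/120; then P = C(9,2)/C(13,2) = 6/13
P(both orange) = 103/390 ≈ 0.2641.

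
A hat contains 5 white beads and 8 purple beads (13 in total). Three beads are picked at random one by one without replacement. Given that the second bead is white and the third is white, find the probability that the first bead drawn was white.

3/11

P(first=white and the second bead is white and the third is white) = (5/13)·(4/12)·(3/11) = 5/143.
P(E) = Σ over first color = 5/143 + 40/429 = 5/39.
By Bayes, P(first=white | E) = 5/143 / 5/39 = 3/11 ≈ 0.2727.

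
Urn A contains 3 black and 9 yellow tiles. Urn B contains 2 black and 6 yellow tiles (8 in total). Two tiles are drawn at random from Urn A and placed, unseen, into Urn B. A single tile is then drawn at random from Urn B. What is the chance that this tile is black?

1/4

Condition on how many of the transferred tiles are black (from Urn A: 3 black of 12; then Urn B has 10 total).
  0 black: C(3,0)C(9,2)/C(12,2) = 6/11; then P = 2/10
  1 black: C(3,1)C(9,1)/C(12,2) = 9/22; then P = 3/10
  2 black: C(3,2)C(9,0)/C(12,2) = 1/22; then P = 4/10
P(black from Urn B) = 1/4 ≈ 0.2500.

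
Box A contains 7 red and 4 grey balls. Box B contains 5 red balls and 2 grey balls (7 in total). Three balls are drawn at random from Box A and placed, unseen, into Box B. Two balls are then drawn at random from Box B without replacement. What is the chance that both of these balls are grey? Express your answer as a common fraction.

193/2475

Condition on how many of the transferred balls are grey (from Box A: 4 grey of 11; then Box B has 10 total).
  0 grey: C(4,0)C(7,3)/C(11,3) = 7/33; then P = C(2,2)/C(10,2) = 1/45
  1 grey: C(4,1)C(7,2)/C(11,3) = 28/55; then P = C(3,2)/C(10,2) = 1/15
  2 grey: C(4,2)C(7,1)/C(11,3) = 14/55; then P = C(4,2)/C(10,2) = 2/15
  3 grey: C(4,3)C(7,0)/C(11,3) = 4/165; then P = C(5,2)/C(10,2) = 2/9
P(both grey) = 193/2475 ≈ 0.0780.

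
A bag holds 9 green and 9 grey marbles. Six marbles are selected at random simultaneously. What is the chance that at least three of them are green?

305/442

Sum the hypergeometric tail for j = 3,…,6 green marbles.
Favorable = C(9,3)·C(9,3) + C(9,4)·C(9,2) + C(9,5)·C(9,1) + C(9,6)·C(9,0) = 12810; total = C(18,6) = 18564.
P = 12810/18564 = 305/442 ≈ 0.6900.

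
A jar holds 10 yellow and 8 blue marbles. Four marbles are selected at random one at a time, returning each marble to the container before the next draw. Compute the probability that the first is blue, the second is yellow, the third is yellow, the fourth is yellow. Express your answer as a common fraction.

Multiply the conditional probability of each draw in order, with replacement (the composition resets each draw).
P = (8/18) · (10/18) · (10/18) · (10/18) = 500/6561 ≈ 0.0762.

500/6561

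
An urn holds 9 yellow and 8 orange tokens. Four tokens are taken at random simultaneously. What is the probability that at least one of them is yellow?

33/34

Use the complement: P(at least one yellow) = 1 − P(no yellow).
P(none) = C(8,4)/C(17,4) = 70/2380.
So P = 1 − 70/2380 = 33/34 ≈ 0.9706.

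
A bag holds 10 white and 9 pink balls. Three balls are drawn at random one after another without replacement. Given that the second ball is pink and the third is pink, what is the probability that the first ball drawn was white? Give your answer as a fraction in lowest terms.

P(first=white and the second ball is pink and the third is pink) = (10/19)·(9/18)·(8/17) = 40/323.
P(E) = Σ over first color = 40/323 + 28/323 = 4/19.
By Bayes, P(first=white | E) = 40/323 / 4/19 = 10/17 ≈ 0.5882.

10/17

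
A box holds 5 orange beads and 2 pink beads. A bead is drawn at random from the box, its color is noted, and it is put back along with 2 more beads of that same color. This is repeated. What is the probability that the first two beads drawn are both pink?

8/63

After a pink draw the box holds 4 pink out of 9.
P = (2/7)·(4/9) = 8/63 ≈ 0.1270.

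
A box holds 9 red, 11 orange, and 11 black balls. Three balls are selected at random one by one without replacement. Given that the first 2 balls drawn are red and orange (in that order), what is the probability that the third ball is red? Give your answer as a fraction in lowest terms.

8/29

After removing 1 red, 1 orange, the box has 8 red out of 29 remaining.
P(third is red | given) = 8/29 ≈ 0.2759.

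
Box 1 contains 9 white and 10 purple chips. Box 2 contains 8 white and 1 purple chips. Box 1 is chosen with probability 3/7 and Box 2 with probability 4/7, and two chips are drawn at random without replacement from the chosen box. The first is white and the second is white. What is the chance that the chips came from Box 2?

133/160

P(E | Box 1) = 4/19; P(E | Box 2) = 7/9.
P(E) = 3/7·4/19 + 4/7·7/9 = 640/1197.
By Bayes' rule, P(Box 2 | E) = 4/9 / 640/1197 = 133/160 ≈ 0.8313.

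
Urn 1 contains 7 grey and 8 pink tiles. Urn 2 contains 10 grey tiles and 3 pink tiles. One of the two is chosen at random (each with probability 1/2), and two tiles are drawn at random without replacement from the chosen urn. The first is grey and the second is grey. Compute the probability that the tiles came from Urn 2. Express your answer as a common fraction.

P(E | Urn 1) = 1/5; P(E | Urn 2) = 15/26.
P(E) = 1/2·1/5 + 1/2·15/26 = 101/260.
By Bayes' rule, P(Urn 2 | E) = 15/52 / 101/260 = 75/101 ≈ 0.7426.

75/101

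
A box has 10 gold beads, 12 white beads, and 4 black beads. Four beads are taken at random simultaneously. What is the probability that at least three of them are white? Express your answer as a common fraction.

11/46

Sum the hypergeometric tail for j = 3,…,4 white beads.
Favorable = C(12,3)·C(14,1) + C(12,4)·C(14,0) = 3575; total = C(26,4) = 14950.
P = 3575/14950 = 11/46 ≈ 0.2391.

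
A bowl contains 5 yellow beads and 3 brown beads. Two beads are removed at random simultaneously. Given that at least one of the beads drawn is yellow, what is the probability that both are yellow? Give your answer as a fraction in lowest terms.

2/5

P(both yellow) = C(5,2)/C(8,2) = 5/14; P(at least one yellow) = 1 − C(3,2)/C(8,2) = 25/28.
Since 'both yellow' ⊆ 'at least one yellow', P(both | at least one) = 5/14 / 25/28 = 2/5 ≈ 0.4000.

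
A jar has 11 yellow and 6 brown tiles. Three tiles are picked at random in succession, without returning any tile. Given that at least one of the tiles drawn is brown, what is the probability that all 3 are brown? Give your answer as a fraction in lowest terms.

P(all 3 brown) = C(6,3)/C(17,3) = 1/34; P(at least one brown) = 1 − C(11,3)/C(17,3) = 103/136.
Since 'all 3 brown' ⊆ 'at least one brown', P(all 3 | at least one) = 1/34 / 103/136 = 4/103 ≈ 0.0388.

4/103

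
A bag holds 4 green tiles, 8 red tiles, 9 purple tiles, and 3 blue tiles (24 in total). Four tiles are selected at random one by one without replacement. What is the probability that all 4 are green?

Unordered draws without replacement: count favorable combinations over C(24,4).
Favorable = C(4,4) · C(8,0) · C(9,0) · C(3,0) = 1; total = C(24,4) = 10626.
P = 1/10626 = 1/10626 ≈ 0.0001.

1/10626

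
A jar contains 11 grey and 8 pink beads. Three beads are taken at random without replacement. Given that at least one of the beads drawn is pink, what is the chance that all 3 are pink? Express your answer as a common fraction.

P(all 3 pink) = C(8,3)/C(19,3) = 56/969; P(at least one pink) = 1 − C(11,3)/C(19,3) = 268/323.
Since 'all 3 pink' ⊆ 'at least one pink', P(all 3 | at least one) = 56/969 / 268/323 = 14/201 ≈ 0.0697.

14/201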